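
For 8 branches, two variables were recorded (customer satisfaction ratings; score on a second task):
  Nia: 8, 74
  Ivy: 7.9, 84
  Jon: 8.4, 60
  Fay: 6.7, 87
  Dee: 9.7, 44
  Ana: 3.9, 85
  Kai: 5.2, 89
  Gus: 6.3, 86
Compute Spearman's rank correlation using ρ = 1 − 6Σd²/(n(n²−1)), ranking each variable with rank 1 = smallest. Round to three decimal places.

-0.833

Ranks of variable 1: 6, 5, 7, 4, 8, 1, 2, 3
Ranks of variable 2: 3, 4, 2, 7, 1, 5, 8, 6
d = r₁ − r₂: 3, 1, 5, -3, 7, -4, -6, -3
d²: 9, 1, 25, 9, 49, 16, 36, 9; Σd² = 154
ρ = 1 − 6·154/(8·63) = 1 − 924/504 = -0.833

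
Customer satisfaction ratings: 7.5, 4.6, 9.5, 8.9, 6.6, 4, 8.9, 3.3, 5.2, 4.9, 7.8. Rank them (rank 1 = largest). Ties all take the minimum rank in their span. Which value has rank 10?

Sorted (descending): 9.5, 8.9, 8.9, 7.8, 7.5, 6.6, 5.2, 4.9, 4.6, 4, 3.3
The 2 values of 8.9 occupy positions 2–3 → each gets rank 2.
Rank 10 → value 4.

4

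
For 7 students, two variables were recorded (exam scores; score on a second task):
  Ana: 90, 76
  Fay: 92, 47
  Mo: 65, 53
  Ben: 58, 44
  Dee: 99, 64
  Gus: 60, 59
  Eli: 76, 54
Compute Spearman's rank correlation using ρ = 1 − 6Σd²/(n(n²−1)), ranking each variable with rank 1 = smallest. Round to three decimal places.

Ranks of variable 1: 5, 6, 3, 1, 7, 2, 4
Ranks of variable 2: 7, 2, 3, 1, 6, 5, 4
d = r₁ − r₂: -2, 4, 0, 0, 1, -3, 0
d²: 4, 16, 0, 0, 1, 9, 0; Σd² = 30
ρ = 1 − 6·30/(7·48) = 1 − 180/336 = 0.464

0.464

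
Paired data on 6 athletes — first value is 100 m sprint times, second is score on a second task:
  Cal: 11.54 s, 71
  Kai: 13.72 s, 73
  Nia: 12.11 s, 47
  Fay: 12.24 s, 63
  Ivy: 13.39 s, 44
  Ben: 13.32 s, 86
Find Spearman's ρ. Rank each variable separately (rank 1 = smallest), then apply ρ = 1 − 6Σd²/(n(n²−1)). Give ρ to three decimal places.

Ranks of variable 1: 1, 6, 2, 3, 5, 4
Ranks of variable 2: 4, 5, 2, 3, 1, 6
d = r₁ − r₂: -3, 1, 0, 0, 4, -2
d²: 9, 1, 0, 0, 16, 4; Σd² = 30
ρ = 1 − 6·30/(6·35) = 1 − 180/210 = 0.143

0.143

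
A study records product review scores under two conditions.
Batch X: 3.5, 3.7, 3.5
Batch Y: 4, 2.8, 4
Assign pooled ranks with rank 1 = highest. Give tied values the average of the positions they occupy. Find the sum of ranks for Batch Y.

9

Sorted (descending): 4, 4, 3.7, 3.5, 3.5, 2.8
The 2 values of 4 occupy positions 1–2 → average rank (1+2)/2 = 1.5.
The 2 values of 3.5 occupy positions 4–5 → average rank (4+5)/2 = 4.5.
Batch Y values → pooled ranks: 4→1.5, 2.8→6, 4→1.5
Rank sum = 1.5 + 6 + 1.5 = 9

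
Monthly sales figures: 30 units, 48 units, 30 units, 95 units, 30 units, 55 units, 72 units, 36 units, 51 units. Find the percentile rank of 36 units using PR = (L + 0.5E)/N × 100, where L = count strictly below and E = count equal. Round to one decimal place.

N = 9.
Strictly below 36: 3. Equal to 36: 1.
PR = (3 + 0.5·1)/9 × 100 = 38.9

38.9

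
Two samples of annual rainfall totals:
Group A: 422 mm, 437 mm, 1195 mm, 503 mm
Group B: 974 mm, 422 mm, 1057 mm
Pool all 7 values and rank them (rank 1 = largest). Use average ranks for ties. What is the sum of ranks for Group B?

11.5

Sorted (descending): 1195, 1057, 974, 503, 437, 422, 422
The 2 values of 422 occupy positions 6–7 → average rank (6+7)/2 = 6.5.
Group B values → pooled ranks: 974→3, 422→6.5, 1057→2
Rank sum = 3 + 6.5 + 2 = 11.5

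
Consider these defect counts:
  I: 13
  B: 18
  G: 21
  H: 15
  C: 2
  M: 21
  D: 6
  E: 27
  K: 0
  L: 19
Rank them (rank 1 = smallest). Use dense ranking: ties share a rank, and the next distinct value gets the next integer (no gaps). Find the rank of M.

Sorted (ascending): 0, 2, 6, 13, 15, 18, 19, 21, 21, 27
The 2 values of 21 share dense rank 8.
Remaining distinct values take the next consecutive integers.
M has value 21 → rank 8.

8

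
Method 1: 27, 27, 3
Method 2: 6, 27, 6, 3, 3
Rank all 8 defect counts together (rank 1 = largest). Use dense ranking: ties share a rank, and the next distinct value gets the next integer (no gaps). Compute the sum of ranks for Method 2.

Sorted (descending): 27, 27, 27, 6, 6, 3, 3, 3
The 3 values of 27 share dense rank 1.
The 2 values of 6 share dense rank 2.
The 3 values of 3 share dense rank 3.
Method 2 values → pooled ranks: 6→2, 27→1, 6→2, 3→3, 3→3
Rank sum = 2 + 1 + 2 + 3 + 3 = 11

11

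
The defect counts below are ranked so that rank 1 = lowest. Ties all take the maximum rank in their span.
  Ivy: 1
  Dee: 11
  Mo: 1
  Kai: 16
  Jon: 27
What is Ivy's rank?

Sorted (ascending): 1, 1, 11, 16, 27
The 2 values of 1 occupy positions 1–2 → each gets rank 2.
Ivy has value 1 → rank 2.

2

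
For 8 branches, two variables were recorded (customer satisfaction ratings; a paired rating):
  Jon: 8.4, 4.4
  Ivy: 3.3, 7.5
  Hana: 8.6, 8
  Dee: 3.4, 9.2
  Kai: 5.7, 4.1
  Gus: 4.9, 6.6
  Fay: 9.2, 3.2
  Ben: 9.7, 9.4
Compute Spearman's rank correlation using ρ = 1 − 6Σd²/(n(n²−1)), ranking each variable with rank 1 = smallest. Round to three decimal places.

Ranks of variable 1: 5, 1, 6, 2, 4, 3, 7, 8
Ranks of variable 2: 3, 5, 6, 7, 2, 4, 1, 8
d = r₁ − r₂: 2, -4, 0, -5, 2, -1, 6, 0
d²: 4, 16, 0, 25, 4, 1, 36, 0; Σd² = 86
ρ = 1 − 6·86/(8·63) = 1 − 516/504 = -0.024

-0.024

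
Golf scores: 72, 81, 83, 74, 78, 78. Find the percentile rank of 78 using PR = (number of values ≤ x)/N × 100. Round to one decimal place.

66.7

N = 6.
Strictly below 78: 2. Equal to 78: 2.
PR = 4/6 × 100 = 66.7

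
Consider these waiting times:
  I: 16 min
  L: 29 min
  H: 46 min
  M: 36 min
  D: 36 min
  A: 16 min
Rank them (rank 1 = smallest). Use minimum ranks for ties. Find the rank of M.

4

Sorted (ascending): 16, 16, 29, 36, 36, 46
The 2 values of 16 occupy positions 1–2 → each gets rank 1.
The 2 values of 36 occupy positions 4–5 → each gets rank 4.
M has value 36 min → rank 4.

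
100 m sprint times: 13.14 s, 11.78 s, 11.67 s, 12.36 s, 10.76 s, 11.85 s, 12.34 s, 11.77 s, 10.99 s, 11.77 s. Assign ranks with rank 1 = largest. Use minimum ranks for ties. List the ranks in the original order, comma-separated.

1, 5, 8, 2, 10, 4, 3, 6, 9, 6

Sorted (descending): 13.14, 12.36, 12.34, 11.85, 11.78, 11.77, 11.77, 11.67, 10.99, 10.76
The 2 values of 11.77 occupy positions 6–7 → each gets rank 6.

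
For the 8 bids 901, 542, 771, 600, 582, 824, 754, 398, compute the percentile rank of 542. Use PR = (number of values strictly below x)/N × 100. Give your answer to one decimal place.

12.5

N = 8.
Strictly below 542: 1. Equal to 542: 1.
PR = 1/8 × 100 = 12.5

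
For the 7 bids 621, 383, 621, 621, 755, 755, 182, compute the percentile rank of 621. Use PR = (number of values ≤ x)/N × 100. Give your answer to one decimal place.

71.4

N = 7.
Strictly below 621: 2. Equal to 621: 3.
PR = 5/7 × 100 = 71.4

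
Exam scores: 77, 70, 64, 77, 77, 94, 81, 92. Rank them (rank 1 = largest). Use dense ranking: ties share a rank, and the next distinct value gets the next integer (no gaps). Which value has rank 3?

81

Sorted (descending): 94, 92, 81, 77, 77, 77, 70, 64
The 3 values of 77 share dense rank 4.
Remaining distinct values take the next consecutive integers.
Rank 3 → value 81.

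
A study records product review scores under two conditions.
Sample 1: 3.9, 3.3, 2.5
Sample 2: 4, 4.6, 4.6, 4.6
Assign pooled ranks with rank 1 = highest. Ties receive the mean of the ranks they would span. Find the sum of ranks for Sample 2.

Sorted (descending): 4.6, 4.6, 4.6, 4, 3.9, 3.3, 2.5
The 3 values of 4.6 occupy positions 1–3 → average rank 2.
Sample 2 values → pooled ranks: 4→4, 4.6→2, 4.6→2, 4.6→2
Rank sum = 4 + 2 + 2 + 2 = 10

10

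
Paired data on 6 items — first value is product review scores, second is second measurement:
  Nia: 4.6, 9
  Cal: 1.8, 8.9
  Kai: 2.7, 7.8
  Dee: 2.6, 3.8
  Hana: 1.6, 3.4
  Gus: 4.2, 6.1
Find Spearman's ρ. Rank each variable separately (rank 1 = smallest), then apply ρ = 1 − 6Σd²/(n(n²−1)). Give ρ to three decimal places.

0.600

Ranks of variable 1: 6, 2, 4, 3, 1, 5
Ranks of variable 2: 6, 5, 4, 2, 1, 3
d = r₁ − r₂: 0, -3, 0, 1, 0, 2
d²: 0, 9, 0, 1, 0, 4; Σd² = 14
ρ = 1 − 6·14/(6·35) = 1 − 84/210 = 0.600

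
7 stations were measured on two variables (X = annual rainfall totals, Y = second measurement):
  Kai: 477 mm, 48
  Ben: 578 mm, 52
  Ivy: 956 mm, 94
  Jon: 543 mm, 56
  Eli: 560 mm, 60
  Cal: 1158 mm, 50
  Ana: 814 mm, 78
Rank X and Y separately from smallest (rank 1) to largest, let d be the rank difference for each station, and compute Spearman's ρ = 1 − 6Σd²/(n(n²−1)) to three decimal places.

Ranks of variable 1: 1, 4, 6, 2, 3, 7, 5
Ranks of variable 2: 1, 3, 7, 4, 5, 2, 6
d = r₁ − r₂: 0, 1, -1, -2, -2, 5, -1
d²: 0, 1, 1, 4, 4, 25, 1; Σd² = 36
ρ = 1 − 6·36/(7·48) = 1 − 216/336 = 0.357

0.357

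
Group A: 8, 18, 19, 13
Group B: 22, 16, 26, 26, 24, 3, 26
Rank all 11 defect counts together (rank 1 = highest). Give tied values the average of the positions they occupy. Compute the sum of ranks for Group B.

34

Sorted (descending): 26, 26, 26, 24, 22, 19, 18, 16, 13, 8, 3
The 3 values of 26 occupy positions 1–3 → average rank 2.
Group B values → pooled ranks: 22→5, 16→8, 26→2, 26→2, 24→4, 3→11, 26→2
Rank sum = 5 + 8 + 2 + 2 + 4 + 11 + 2 = 34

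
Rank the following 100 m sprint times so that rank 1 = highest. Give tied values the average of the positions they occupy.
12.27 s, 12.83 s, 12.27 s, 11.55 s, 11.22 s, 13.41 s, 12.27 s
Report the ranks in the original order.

Sorted (descending): 13.41, 12.83, 12.27, 12.27, 12.27, 11.55, 11.22
The 3 values of 12.27 occupy positions 3–5 → average rank 4.

4, 2, 4, 6, 7, 1, 4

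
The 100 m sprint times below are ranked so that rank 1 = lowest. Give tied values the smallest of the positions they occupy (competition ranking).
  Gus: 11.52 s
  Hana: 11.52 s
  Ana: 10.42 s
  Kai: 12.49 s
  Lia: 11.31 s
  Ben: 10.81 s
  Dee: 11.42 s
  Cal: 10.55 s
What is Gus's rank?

6

Sorted (ascending): 10.42, 10.55, 10.81, 11.31, 11.42, 11.52, 11.52, 12.49
The 2 values of 11.52 occupy positions 6–7 → each gets rank 6.
Gus has value 11.52 s → rank 6.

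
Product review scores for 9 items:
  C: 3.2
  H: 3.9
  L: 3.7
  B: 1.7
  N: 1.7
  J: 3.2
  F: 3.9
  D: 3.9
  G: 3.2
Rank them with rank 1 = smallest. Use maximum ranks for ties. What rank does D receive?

9

Sorted (ascending): 1.7, 1.7, 3.2, 3.2, 3.2, 3.7, 3.9, 3.9, 3.9
The 2 values of 1.7 occupy positions 1–2 → each gets rank 2.
The 3 values of 3.2 occupy positions 3–5 → each gets rank 5.
The 3 values of 3.9 occupy positions 7–9 → each gets rank 9.
D has value 3.9 → rank 9.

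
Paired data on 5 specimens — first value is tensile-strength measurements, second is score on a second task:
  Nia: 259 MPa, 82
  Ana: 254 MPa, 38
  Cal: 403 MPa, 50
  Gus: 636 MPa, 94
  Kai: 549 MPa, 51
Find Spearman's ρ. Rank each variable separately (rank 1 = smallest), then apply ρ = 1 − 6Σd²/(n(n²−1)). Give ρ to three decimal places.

0.700

Ranks of variable 1: 2, 1, 3, 5, 4
Ranks of variable 2: 4, 1, 2, 5, 3
d = r₁ − r₂: -2, 0, 1, 0, 1
d²: 4, 0, 1, 0, 1; Σd² = 6
ρ = 1 − 6·6/(5·24) = 1 − 36/120 = 0.700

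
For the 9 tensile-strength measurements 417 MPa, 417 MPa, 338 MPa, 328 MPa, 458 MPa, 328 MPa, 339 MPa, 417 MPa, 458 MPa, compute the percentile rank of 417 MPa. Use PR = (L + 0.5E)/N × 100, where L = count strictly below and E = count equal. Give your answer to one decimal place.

61.1

N = 9.
Strictly below 417: 4. Equal to 417: 3.
PR = (4 + 0.5·3)/9 × 100 = 61.1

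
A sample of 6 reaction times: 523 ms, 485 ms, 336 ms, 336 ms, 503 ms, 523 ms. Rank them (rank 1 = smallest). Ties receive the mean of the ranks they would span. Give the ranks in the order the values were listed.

5.5, 3, 1.5, 1.5, 4, 5.5

Sorted (ascending): 336, 336, 485, 503, 523, 523
The 2 values of 336 occupy positions 1–2 → average rank (1+2)/2 = 1.5.
The 2 values of 523 occupy positions 5–6 → average rank (5+6)/2 = 5.5.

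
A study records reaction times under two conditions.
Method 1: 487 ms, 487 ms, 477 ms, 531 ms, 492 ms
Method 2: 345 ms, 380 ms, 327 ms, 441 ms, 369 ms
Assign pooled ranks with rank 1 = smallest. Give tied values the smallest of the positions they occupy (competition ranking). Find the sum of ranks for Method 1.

Sorted (ascending): 327, 345, 369, 380, 441, 477, 487, 487, 492, 531
The 2 values of 487 occupy positions 7–8 → each gets rank 7.
Method 1 values → pooled ranks: 487→7, 487→7, 477→6, 531→10, 492→9
Rank sum = 7 + 7 + 6 + 10 + 9 = 39

39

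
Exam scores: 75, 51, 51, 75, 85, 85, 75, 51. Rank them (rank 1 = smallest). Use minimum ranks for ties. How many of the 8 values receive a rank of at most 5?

Sorted (ascending): 51, 51, 51, 75, 75, 75, 85, 85
The 3 values of 51 occupy positions 1–3 → each gets rank 1.
The 3 values of 75 occupy positions 4–6 → each gets rank 4.
The 2 values of 85 occupy positions 7–8 → each gets rank 7.
Ranks ≤ 5: {1, 1, 1, 4, 4, 4} → 6 values.

6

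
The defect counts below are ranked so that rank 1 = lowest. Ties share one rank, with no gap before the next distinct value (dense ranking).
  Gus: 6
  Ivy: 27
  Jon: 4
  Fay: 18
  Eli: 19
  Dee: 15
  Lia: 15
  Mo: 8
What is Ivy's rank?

Sorted (ascending): 4, 6, 8, 15, 15, 18, 19, 27
The 2 values of 15 share dense rank 4.
Remaining distinct values take the next consecutive integers.
Ivy has value 27 → rank 7.

7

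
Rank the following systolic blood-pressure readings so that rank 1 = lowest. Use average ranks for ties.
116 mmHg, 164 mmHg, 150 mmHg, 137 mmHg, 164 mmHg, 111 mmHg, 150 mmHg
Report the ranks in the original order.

2, 6.5, 4.5, 3, 6.5, 1, 4.5

Sorted (ascending): 111, 116, 137, 150, 150, 164, 164
The 2 values of 150 occupy positions 4–5 → average rank (4+5)/2 = 4.5.
The 2 values of 164 occupy positions 6–7 → average rank (6+7)/2 = 6.5.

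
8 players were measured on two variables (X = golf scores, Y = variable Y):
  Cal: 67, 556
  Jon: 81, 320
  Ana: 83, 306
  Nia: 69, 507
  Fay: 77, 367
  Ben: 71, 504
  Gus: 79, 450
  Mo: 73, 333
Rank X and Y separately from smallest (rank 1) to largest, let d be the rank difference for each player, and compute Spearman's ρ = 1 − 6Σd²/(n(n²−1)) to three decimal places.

-0.905

Ranks of variable 1: 1, 7, 8, 2, 5, 3, 6, 4
Ranks of variable 2: 8, 2, 1, 7, 4, 6, 5, 3
d = r₁ − r₂: -7, 5, 7, -5, 1, -3, 1, 1
d²: 49, 25, 49, 25, 1, 9, 1, 1; Σd² = 160
ρ = 1 − 6·160/(8·63) = 1 − 960/504 = -0.905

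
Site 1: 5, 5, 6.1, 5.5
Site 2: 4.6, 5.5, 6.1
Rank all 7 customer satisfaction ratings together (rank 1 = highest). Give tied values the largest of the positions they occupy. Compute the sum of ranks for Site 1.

18

Sorted (descending): 6.1, 6.1, 5.5, 5.5, 5, 5, 4.6
The 2 values of 6.1 occupy positions 1–2 → each gets rank 2.
The 2 values of 5.5 occupy positions 3–4 → each gets rank 4.
The 2 values of 5 occupy positions 5–6 → each gets rank 6.
Site 1 values → pooled ranks: 5→6, 5→6, 6.1→2, 5.5→4
Rank sum = 6 + 6 + 2 + 4 = 18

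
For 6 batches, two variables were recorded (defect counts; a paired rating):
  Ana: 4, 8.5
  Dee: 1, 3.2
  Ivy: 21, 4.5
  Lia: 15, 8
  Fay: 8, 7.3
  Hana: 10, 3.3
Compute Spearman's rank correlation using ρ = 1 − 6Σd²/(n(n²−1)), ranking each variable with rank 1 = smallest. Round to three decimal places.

0.143

Ranks of variable 1: 2, 1, 6, 5, 3, 4
Ranks of variable 2: 6, 1, 3, 5, 4, 2
d = r₁ − r₂: -4, 0, 3, 0, -1, 2
d²: 16, 0, 9, 0, 1, 4; Σd² = 30
ρ = 1 − 6·30/(6·35) = 1 − 180/210 = 0.143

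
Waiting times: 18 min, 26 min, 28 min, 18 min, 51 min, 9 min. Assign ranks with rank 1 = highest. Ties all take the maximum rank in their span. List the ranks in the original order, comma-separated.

5, 3, 2, 5, 1, 6

Sorted (descending): 51, 28, 26, 18, 18, 9
The 2 values of 18 occupy positions 4–5 → each gets rank 5.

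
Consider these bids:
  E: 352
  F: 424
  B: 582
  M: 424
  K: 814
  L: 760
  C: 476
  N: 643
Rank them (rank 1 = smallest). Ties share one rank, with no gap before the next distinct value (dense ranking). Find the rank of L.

Sorted (ascending): 352, 424, 424, 476, 582, 643, 760, 814
The 2 values of 424 share dense rank 2.
Remaining distinct values take the next consecutive integers.
L has value 760 → rank 6.

6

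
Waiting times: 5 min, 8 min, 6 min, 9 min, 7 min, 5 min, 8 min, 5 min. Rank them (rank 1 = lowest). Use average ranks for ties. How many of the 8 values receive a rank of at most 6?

Sorted (ascending): 5, 5, 5, 6, 7, 8, 8, 9
The 3 values of 5 occupy positions 1–3 → average rank 2.
The 2 values of 8 occupy positions 6–7 → average rank (6+7)/2 = 6.5.
Ranks ≤ 6: {2, 2, 2, 4, 5} → 5 values.

5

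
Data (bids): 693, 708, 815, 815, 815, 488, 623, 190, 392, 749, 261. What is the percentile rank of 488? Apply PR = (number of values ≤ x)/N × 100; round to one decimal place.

N = 11.
Strictly below 488: 3. Equal to 488: 1.
PR = 4/11 × 100 = 36.4

36.4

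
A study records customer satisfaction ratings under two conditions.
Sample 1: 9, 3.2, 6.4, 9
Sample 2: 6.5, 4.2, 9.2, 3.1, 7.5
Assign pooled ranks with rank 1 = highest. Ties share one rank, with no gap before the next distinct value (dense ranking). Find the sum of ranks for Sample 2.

Sorted (descending): 9.2, 9, 9, 7.5, 6.5, 6.4, 4.2, 3.2, 3.1
The 2 values of 9 share dense rank 2.
Remaining distinct values take the next consecutive integers.
Sample 2 values → pooled ranks: 6.5→4, 4.2→6, 9.2→1, 3.1→8, 7.5→3
Rank sum = 4 + 6 + 1 + 8 + 3 = 22

22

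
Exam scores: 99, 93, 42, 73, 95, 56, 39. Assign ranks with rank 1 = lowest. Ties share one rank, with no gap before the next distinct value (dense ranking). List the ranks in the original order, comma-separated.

Sorted (ascending): 39, 42, 56, 73, 93, 95, 99
No ties — each value takes its position as its rank.

7, 5, 2, 4, 6, 3, 1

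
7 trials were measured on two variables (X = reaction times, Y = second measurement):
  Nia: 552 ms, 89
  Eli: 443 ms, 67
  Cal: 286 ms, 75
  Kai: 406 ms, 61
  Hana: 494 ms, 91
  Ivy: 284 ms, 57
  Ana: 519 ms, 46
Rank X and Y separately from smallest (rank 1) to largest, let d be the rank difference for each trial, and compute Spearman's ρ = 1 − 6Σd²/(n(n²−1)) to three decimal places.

0.286

Ranks of variable 1: 7, 4, 2, 3, 5, 1, 6
Ranks of variable 2: 6, 4, 5, 3, 7, 2, 1
d = r₁ − r₂: 1, 0, -3, 0, -2, -1, 5
d²: 1, 0, 9, 0, 4, 1, 25; Σd² = 40
ρ = 1 − 6·40/(7·48) = 1 − 240/336 = 0.286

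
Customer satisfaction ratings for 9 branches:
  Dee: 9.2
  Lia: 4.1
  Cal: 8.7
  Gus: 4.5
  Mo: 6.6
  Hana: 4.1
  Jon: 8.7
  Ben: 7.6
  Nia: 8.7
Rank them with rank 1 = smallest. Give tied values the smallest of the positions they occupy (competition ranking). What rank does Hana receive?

1

Sorted (ascending): 4.1, 4.1, 4.5, 6.6, 7.6, 8.7, 8.7, 8.7, 9.2
The 2 values of 4.1 occupy positions 1–2 → each gets rank 1.
The 3 values of 8.7 occupy positions 6–8 → each gets rank 6.
Hana has value 4.1 → rank 1.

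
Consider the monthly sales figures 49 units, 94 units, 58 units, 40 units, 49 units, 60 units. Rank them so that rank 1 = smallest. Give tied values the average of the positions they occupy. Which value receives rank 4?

Sorted (ascending): 40, 49, 49, 58, 60, 94
The 2 values of 49 occupy positions 2–3 → average rank (2+3)/2 = 2.5.
Rank 4 → value 58.

58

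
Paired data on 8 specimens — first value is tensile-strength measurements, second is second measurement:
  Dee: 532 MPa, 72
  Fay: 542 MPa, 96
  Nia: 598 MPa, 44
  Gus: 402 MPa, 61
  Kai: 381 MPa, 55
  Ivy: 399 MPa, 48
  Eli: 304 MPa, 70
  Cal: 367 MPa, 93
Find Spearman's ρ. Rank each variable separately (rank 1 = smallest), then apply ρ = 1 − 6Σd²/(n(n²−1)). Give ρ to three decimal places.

Ranks of variable 1: 6, 7, 8, 5, 3, 4, 1, 2
Ranks of variable 2: 6, 8, 1, 4, 3, 2, 5, 7
d = r₁ − r₂: 0, -1, 7, 1, 0, 2, -4, -5
d²: 0, 1, 49, 1, 0, 4, 16, 25; Σd² = 96
ρ = 1 − 6·96/(8·63) = 1 − 576/504 = -0.143

-0.143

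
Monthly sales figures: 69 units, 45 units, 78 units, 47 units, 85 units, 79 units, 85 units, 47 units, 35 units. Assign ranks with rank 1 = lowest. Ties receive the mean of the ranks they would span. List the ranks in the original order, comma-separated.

Sorted (ascending): 35, 45, 47, 47, 69, 78, 79, 85, 85
The 2 values of 47 occupy positions 3–4 → average rank (3+4)/2 = 3.5.
The 2 values of 85 occupy positions 8–9 → average rank (8+9)/2 = 8.5.

5, 2, 6, 3.5, 8.5, 7, 8.5, 3.5, 1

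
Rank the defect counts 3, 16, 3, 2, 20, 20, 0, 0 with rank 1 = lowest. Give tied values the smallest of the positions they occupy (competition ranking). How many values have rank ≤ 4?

Sorted (ascending): 0, 0, 2, 3, 3, 16, 20, 20
The 2 values of 0 occupy positions 1–2 → each gets rank 1.
The 2 values of 3 occupy positions 4–5 → each gets rank 4.
The 2 values of 20 occupy positions 7–8 → each gets rank 7.
Ranks ≤ 4: {1, 1, 3, 4, 4} → 5 values.

5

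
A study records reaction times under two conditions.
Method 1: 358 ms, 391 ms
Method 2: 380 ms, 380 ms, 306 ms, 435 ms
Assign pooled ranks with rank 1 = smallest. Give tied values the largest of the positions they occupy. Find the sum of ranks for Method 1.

7

Sorted (ascending): 306, 358, 380, 380, 391, 435
The 2 values of 380 occupy positions 3–4 → each gets rank 4.
Method 1 values → pooled ranks: 358→2, 391→5
Rank sum = 2 + 5 = 7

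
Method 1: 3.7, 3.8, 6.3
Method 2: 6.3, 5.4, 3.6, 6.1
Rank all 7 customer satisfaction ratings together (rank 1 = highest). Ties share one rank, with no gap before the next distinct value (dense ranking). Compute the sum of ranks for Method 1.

10

Sorted (descending): 6.3, 6.3, 6.1, 5.4, 3.8, 3.7, 3.6
The 2 values of 6.3 share dense rank 1.
Remaining distinct values take the next consecutive integers.
Method 1 values → pooled ranks: 3.7→5, 3.8→4, 6.3→1
Rank sum = 5 + 4 + 1 = 10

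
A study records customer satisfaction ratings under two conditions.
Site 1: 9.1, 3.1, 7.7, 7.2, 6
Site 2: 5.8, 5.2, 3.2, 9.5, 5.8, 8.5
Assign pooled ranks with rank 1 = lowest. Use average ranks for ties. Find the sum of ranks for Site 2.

Sorted (ascending): 3.1, 3.2, 5.2, 5.8, 5.8, 6, 7.2, 7.7, 8.5, 9.1, 9.5
The 2 values of 5.8 occupy positions 4–5 → average rank (4+5)/2 = 4.5.
Site 2 values → pooled ranks: 5.8→4.5, 5.2→3, 3.2→2, 9.5→11, 5.8→4.5, 8.5→9
Rank sum = 4.5 + 3 + 2 + 11 + 4.5 + 9 = 34

34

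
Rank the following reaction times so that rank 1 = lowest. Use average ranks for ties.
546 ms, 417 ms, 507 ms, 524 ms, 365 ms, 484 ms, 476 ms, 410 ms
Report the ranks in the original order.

Sorted (ascending): 365, 410, 417, 476, 484, 507, 524, 546
No ties — each value takes its position as its rank.

8, 3, 6, 7, 1, 5, 4, 2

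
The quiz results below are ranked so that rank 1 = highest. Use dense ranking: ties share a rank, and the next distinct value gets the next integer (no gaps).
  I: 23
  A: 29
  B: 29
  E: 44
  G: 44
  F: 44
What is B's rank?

2

Sorted (descending): 44, 44, 44, 29, 29, 23
The 3 values of 44 share dense rank 1.
The 2 values of 29 share dense rank 2.
Remaining distinct values take the next consecutive integers.
B has value 29 → rank 2.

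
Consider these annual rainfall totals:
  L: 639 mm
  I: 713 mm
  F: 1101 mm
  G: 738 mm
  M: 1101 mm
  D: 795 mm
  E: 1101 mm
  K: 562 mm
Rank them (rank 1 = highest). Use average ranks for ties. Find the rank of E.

2

Sorted (descending): 1101, 1101, 1101, 795, 738, 713, 639, 562
The 3 values of 1101 occupy positions 1–3 → average rank 2.
E has value 1101 mm → rank 2.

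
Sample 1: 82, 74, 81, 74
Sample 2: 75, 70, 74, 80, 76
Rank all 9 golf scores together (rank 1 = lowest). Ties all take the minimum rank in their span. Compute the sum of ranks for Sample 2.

Sorted (ascending): 70, 74, 74, 74, 75, 76, 80, 81, 82
The 3 values of 74 occupy positions 2–4 → each gets rank 2.
Sample 2 values → pooled ranks: 75→5, 70→1, 74→2, 80→7, 76→6
Rank sum = 5 + 1 + 2 + 7 + 6 = 21

21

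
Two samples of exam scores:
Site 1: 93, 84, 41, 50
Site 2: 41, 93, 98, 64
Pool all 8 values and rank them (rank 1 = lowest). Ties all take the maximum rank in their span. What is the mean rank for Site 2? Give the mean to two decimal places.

5.25

Sorted (ascending): 41, 41, 50, 64, 84, 93, 93, 98
The 2 values of 41 occupy positions 1–2 → each gets rank 2.
The 2 values of 93 occupy positions 6–7 → each gets rank 7.
Site 2 values → pooled ranks: 41→2, 93→7, 98→8, 64→4
Mean rank = (2 + 7 + 8 + 4) / 4 = 5.25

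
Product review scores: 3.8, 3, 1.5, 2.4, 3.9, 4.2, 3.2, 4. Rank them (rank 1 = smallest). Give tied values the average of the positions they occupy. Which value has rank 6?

3.9

Sorted (ascending): 1.5, 2.4, 3, 3.2, 3.8, 3.9, 4, 4.2
No ties — each value takes its position as its rank.
Rank 6 → value 3.9.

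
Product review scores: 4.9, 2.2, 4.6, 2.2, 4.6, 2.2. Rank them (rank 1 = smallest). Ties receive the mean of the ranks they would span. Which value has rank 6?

4.9

Sorted (ascending): 2.2, 2.2, 2.2, 4.6, 4.6, 4.9
The 3 values of 2.2 occupy positions 1–3 → average rank 2.
The 2 values of 4.6 occupy positions 4–5 → average rank (4+5)/2 = 4.5.
Rank 6 → value 4.9.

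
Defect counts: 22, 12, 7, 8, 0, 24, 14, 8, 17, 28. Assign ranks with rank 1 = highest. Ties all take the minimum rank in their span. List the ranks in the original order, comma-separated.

Sorted (descending): 28, 24, 22, 17, 14, 12, 8, 8, 7, 0
The 2 values of 8 occupy positions 7–8 → each gets rank 7.

3, 6, 9, 7, 10, 2, 5, 7, 4, 1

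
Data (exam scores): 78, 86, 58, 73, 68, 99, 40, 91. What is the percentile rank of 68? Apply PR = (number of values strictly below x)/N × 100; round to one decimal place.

N = 8.
Strictly below 68: 2. Equal to 68: 1.
PR = 2/8 × 100 = 25.0

25.0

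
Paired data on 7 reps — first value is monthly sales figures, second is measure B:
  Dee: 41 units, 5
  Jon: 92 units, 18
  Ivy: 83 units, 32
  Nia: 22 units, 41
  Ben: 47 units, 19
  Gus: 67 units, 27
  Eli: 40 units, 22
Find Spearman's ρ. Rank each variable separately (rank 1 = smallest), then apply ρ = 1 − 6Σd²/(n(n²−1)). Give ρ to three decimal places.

-0.250

Ranks of variable 1: 3, 7, 6, 1, 4, 5, 2
Ranks of variable 2: 1, 2, 6, 7, 3, 5, 4
d = r₁ − r₂: 2, 5, 0, -6, 1, 0, -2
d²: 4, 25, 0, 36, 1, 0, 4; Σd² = 70
ρ = 1 − 6·70/(7·48) = 1 − 420/336 = -0.250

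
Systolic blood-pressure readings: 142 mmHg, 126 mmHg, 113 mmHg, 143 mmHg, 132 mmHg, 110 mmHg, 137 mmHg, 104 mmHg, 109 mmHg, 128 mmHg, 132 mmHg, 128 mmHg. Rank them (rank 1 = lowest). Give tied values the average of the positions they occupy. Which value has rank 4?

Sorted (ascending): 104, 109, 110, 113, 126, 128, 128, 132, 132, 137, 142, 143
The 2 values of 128 occupy positions 6–7 → average rank (6+7)/2 = 6.5.
The 2 values of 132 occupy positions 8–9 → average rank (8+9)/2 = 8.5.
Rank 4 → value 113.

113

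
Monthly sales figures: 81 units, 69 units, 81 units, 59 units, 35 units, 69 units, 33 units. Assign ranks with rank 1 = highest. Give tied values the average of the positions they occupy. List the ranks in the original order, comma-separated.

Sorted (descending): 81, 81, 69, 69, 59, 35, 33
The 2 values of 81 occupy positions 1–2 → average rank (1+2)/2 = 1.5.
The 2 values of 69 occupy positions 3–4 → average rank (3+4)/2 = 3.5.

1.5, 3.5, 1.5, 5, 6, 3.5, 7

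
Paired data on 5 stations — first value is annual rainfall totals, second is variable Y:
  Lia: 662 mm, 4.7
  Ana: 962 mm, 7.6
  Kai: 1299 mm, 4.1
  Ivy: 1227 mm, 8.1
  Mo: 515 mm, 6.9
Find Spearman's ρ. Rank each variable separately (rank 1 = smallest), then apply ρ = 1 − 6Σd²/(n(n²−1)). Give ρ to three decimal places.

Ranks of variable 1: 2, 3, 5, 4, 1
Ranks of variable 2: 2, 4, 1, 5, 3
d = r₁ − r₂: 0, -1, 4, -1, -2
d²: 0, 1, 16, 1, 4; Σd² = 22
ρ = 1 − 6·22/(5·24) = 1 − 132/120 = -0.100

-0.100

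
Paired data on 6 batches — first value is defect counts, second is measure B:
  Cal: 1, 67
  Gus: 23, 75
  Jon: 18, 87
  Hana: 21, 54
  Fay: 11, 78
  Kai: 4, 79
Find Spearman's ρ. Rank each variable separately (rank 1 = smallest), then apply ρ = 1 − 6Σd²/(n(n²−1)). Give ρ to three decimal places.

Ranks of variable 1: 1, 6, 4, 5, 3, 2
Ranks of variable 2: 2, 3, 6, 1, 4, 5
d = r₁ − r₂: -1, 3, -2, 4, -1, -3
d²: 1, 9, 4, 16, 1, 9; Σd² = 40
ρ = 1 − 6·40/(6·35) = 1 − 240/210 = -0.143

-0.143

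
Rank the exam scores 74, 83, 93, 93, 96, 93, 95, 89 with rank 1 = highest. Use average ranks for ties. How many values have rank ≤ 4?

5

Sorted (descending): 96, 95, 93, 93, 93, 89, 83, 74
The 3 values of 93 occupy positions 3–5 → average rank 4.
Ranks ≤ 4: {1, 2, 4, 4, 4} → 5 values.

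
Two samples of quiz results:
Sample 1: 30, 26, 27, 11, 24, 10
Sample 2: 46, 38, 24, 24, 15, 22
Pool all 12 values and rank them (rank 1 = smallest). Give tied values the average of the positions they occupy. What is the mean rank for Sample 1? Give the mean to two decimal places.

6.00

Sorted (ascending): 10, 11, 15, 22, 24, 24, 24, 26, 27, 30, 38, 46
The 3 values of 24 occupy positions 5–7 → average rank 6.
Sample 1 values → pooled ranks: 30→10, 26→8, 27→9, 11→2, 24→6, 10→1
Mean rank = (10 + 8 + 9 + 2 + 6 + 1) / 6 = 6.00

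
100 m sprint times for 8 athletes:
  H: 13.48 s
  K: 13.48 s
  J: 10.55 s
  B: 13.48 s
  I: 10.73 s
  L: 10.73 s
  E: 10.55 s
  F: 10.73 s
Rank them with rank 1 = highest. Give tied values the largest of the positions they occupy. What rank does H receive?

3

Sorted (descending): 13.48, 13.48, 13.48, 10.73, 10.73, 10.73, 10.55, 10.55
The 3 values of 13.48 occupy positions 1–3 → each gets rank 3.
The 3 values of 10.73 occupy positions 4–6 → each gets rank 6.
The 2 values of 10.55 occupy positions 7–8 → each gets rank 8.
H has value 13.48 s → rank 3.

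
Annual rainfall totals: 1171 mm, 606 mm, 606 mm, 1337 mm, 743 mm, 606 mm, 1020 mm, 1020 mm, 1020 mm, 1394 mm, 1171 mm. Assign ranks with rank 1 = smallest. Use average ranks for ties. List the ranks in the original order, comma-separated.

8.5, 2, 2, 10, 4, 2, 6, 6, 6, 11, 8.5

Sorted (ascending): 606, 606, 606, 743, 1020, 1020, 1020, 1171, 1171, 1337, 1394
The 3 values of 606 occupy positions 1–3 → average rank 2.
The 3 values of 1020 occupy positions 5–7 → average rank 6.
The 2 values of 1171 occupy positions 8–9 → average rank (8+9)/2 = 8.5.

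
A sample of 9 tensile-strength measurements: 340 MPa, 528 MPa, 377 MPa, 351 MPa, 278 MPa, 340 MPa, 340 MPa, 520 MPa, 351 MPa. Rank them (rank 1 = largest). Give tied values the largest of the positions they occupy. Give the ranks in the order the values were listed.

Sorted (descending): 528, 520, 377, 351, 351, 340, 340, 340, 278
The 2 values of 351 occupy positions 4–5 → each gets rank 5.
The 3 values of 340 occupy positions 6–8 → each gets rank 8.

8, 1, 3, 5, 9, 8, 8, 2, 5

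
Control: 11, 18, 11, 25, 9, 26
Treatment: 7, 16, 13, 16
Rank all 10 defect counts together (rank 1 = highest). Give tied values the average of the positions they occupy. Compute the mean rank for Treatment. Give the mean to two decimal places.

6.25

Sorted (descending): 26, 25, 18, 16, 16, 13, 11, 11, 9, 7
The 2 values of 16 occupy positions 4–5 → average rank (4+5)/2 = 4.5.
The 2 values of 11 occupy positions 7–8 → average rank (7+8)/2 = 7.5.
Treatment values → pooled ranks: 7→10, 16→4.5, 13→6, 16→4.5
Mean rank = (10 + 4.5 + 6 + 4.5) / 4 = 6.25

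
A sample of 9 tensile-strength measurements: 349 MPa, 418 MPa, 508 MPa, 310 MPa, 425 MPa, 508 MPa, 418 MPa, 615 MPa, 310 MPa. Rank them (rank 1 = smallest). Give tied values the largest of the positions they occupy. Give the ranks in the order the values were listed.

3, 5, 8, 2, 6, 8, 5, 9, 2

Sorted (ascending): 310, 310, 349, 418, 418, 425, 508, 508, 615
The 2 values of 310 occupy positions 1–2 → each gets rank 2.
The 2 values of 418 occupy positions 4–5 → each gets rank 5.
The 2 values of 508 occupy positions 7–8 → each gets rank 8.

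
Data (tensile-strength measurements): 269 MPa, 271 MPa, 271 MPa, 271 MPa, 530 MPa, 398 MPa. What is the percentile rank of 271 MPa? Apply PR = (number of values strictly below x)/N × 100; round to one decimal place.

16.7

N = 6.
Strictly below 271: 1. Equal to 271: 3.
PR = 1/6 × 100 = 16.7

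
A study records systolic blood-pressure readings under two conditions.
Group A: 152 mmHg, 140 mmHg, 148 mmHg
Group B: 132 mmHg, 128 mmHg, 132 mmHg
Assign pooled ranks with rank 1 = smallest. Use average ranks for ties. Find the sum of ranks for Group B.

6

Sorted (ascending): 128, 132, 132, 140, 148, 152
The 2 values of 132 occupy positions 2–3 → average rank (2+3)/2 = 2.5.
Group B values → pooled ranks: 132→2.5, 128→1, 132→2.5
Rank sum = 2.5 + 1 + 2.5 = 6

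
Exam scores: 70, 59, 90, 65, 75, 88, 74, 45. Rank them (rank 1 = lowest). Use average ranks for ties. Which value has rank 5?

Sorted (ascending): 45, 59, 65, 70, 74, 75, 88, 90
No ties — each value takes its position as its rank.
Rank 5 → value 74.

74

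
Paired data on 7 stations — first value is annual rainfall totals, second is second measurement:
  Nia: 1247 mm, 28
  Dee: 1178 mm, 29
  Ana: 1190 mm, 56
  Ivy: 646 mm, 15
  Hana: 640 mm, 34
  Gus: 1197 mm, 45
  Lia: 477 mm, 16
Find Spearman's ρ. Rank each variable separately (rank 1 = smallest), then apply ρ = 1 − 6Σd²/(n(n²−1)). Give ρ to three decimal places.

Ranks of variable 1: 7, 4, 5, 3, 2, 6, 1
Ranks of variable 2: 3, 4, 7, 1, 5, 6, 2
d = r₁ − r₂: 4, 0, -2, 2, -3, 0, -1
d²: 16, 0, 4, 4, 9, 0, 1; Σd² = 34
ρ = 1 − 6·34/(7·48) = 1 − 204/336 = 0.393

0.393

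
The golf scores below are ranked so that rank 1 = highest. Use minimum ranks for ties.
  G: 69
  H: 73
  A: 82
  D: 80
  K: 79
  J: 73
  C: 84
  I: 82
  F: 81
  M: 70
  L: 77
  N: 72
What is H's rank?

8

Sorted (descending): 84, 82, 82, 81, 80, 79, 77, 73, 73, 72, 70, 69
The 2 values of 82 occupy positions 2–3 → each gets rank 2.
The 2 values of 73 occupy positions 8–9 → each gets rank 8.
H has value 73 → rank 8.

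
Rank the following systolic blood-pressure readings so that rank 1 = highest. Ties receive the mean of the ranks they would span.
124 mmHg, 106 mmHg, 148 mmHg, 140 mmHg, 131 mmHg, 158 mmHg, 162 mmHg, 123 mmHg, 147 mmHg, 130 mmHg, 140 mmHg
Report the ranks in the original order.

9, 11, 3, 5.5, 7, 2, 1, 10, 4, 8, 5.5

Sorted (descending): 162, 158, 148, 147, 140, 140, 131, 130, 124, 123, 106
The 2 values of 140 occupy positions 5–6 → average rank (5+6)/2 = 5.5.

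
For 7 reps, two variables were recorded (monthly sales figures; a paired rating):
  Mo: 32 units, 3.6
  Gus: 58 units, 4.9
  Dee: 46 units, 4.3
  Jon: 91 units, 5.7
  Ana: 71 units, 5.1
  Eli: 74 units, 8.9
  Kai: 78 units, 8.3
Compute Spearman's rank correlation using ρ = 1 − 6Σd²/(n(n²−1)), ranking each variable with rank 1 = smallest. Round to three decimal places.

0.857

Ranks of variable 1: 1, 3, 2, 7, 4, 5, 6
Ranks of variable 2: 1, 3, 2, 5, 4, 7, 6
d = r₁ − r₂: 0, 0, 0, 2, 0, -2, 0
d²: 0, 0, 0, 4, 0, 4, 0; Σd² = 8
ρ = 1 − 6·8/(7·48) = 1 − 48/336 = 0.857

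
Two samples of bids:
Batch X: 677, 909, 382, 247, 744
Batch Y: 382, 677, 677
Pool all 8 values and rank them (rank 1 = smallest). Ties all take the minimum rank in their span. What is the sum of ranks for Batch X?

22

Sorted (ascending): 247, 382, 382, 677, 677, 677, 744, 909
The 2 values of 382 occupy positions 2–3 → each gets rank 2.
The 3 values of 677 occupy positions 4–6 → each gets rank 4.
Batch X values → pooled ranks: 677→4, 909→8, 382→2, 247→1, 744→7
Rank sum = 4 + 8 + 2 + 1 + 7 = 22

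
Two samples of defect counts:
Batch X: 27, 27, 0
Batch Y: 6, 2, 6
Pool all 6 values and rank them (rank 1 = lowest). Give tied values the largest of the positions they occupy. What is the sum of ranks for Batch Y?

10

Sorted (ascending): 0, 2, 6, 6, 27, 27
The 2 values of 6 occupy positions 3–4 → each gets rank 4.
The 2 values of 27 occupy positions 5–6 → each gets rank 6.
Batch Y values → pooled ranks: 6→4, 2→2, 6→4
Rank sum = 4 + 2 + 4 = 10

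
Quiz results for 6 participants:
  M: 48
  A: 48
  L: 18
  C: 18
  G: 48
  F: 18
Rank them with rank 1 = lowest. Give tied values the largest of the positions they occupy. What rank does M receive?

Sorted (ascending): 18, 18, 18, 48, 48, 48
The 3 values of 18 occupy positions 1–3 → each gets rank 3.
The 3 values of 48 occupy positions 4–6 → each gets rank 6.
M has value 48 → rank 6.

6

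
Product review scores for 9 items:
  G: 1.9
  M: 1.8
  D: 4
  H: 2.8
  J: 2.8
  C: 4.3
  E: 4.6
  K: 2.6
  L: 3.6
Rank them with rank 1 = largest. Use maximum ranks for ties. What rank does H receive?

6

Sorted (descending): 4.6, 4.3, 4, 3.6, 2.8, 2.8, 2.6, 1.9, 1.8
The 2 values of 2.8 occupy positions 5–6 → each gets rank 6.
H has value 2.8 → rank 6.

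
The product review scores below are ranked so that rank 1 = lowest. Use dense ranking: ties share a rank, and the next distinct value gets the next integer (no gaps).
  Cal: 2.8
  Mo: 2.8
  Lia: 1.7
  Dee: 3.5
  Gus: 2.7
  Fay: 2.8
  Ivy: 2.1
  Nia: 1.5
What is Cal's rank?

5

Sorted (ascending): 1.5, 1.7, 2.1, 2.7, 2.8, 2.8, 2.8, 3.5
The 3 values of 2.8 share dense rank 5.
Remaining distinct values take the next consecutive integers.
Cal has value 2.8 → rank 5.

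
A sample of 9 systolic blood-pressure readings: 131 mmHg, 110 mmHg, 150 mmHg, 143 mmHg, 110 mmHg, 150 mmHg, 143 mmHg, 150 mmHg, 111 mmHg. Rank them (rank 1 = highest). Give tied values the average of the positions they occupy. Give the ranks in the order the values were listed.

6, 8.5, 2, 4.5, 8.5, 2, 4.5, 2, 7

Sorted (descending): 150, 150, 150, 143, 143, 131, 111, 110, 110
The 3 values of 150 occupy positions 1–3 → average rank 2.
The 2 values of 143 occupy positions 4–5 → average rank (4+5)/2 = 4.5.
The 2 values of 110 occupy positions 8–9 → average rank (8+9)/2 = 8.5.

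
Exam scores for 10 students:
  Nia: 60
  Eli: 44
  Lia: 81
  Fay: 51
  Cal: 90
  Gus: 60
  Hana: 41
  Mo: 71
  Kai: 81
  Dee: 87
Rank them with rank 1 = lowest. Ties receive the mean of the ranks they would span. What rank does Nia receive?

4.5

Sorted (ascending): 41, 44, 51, 60, 60, 71, 81, 81, 87, 90
The 2 values of 60 occupy positions 4–5 → average rank (4+5)/2 = 4.5.
The 2 values of 81 occupy positions 7–8 → average rank (7+8)/2 = 7.5.
Nia has value 60 → rank 4.5.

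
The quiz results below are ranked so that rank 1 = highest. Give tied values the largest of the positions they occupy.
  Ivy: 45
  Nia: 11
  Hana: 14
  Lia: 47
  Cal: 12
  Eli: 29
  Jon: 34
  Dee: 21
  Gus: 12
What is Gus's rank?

8

Sorted (descending): 47, 45, 34, 29, 21, 14, 12, 12, 11
The 2 values of 12 occupy positions 7–8 → each gets rank 8.
Gus has value 12 → rank 8.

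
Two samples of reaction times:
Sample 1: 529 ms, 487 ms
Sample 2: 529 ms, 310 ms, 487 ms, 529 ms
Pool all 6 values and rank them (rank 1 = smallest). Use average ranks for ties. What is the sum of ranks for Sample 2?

13.5

Sorted (ascending): 310, 487, 487, 529, 529, 529
The 2 values of 487 occupy positions 2–3 → average rank (2+3)/2 = 2.5.
The 3 values of 529 occupy positions 4–6 → average rank 5.
Sample 2 values → pooled ranks: 529→5, 310→1, 487→2.5, 529→5
Rank sum = 5 + 1 + 2.5 + 5 = 13.5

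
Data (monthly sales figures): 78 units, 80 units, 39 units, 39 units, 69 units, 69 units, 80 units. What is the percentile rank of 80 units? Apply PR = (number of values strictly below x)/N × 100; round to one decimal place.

71.4

N = 7.
Strictly below 80: 5. Equal to 80: 2.
PR = 5/7 × 100 = 71.4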